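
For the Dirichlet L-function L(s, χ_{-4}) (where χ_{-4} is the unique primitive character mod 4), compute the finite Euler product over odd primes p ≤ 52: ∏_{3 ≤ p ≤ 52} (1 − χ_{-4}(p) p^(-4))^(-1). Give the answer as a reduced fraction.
∏ = 424022009220093808147330044599350686845258380222853/428762185161728930691534489551822091105495385374720

The odd primes p ≤ 52 are [3, 5, 7, 11, 13, 17, 19, 23, 29, 31, 37, 41, 43, 47]. For each, χ(p) = 1 if p ≡ 1 mod 4, χ(p) = −1 if p ≡ 3 mod 4. Taking (1 − χ(p)/p^4)^(-1) = p^4/(p^4 − χ(p)): (1 − (-1)/3^4)^(-1) · (1 − (1)/5^4)^(-1) · (1 − (-1)/7^4)^(-1) · (1 − (-1)/11^4)^(-1) · (1 − (1)/13^4)^(-1) · (1 − (1)/17^4)^(-1) · (1 − (-1)/19^4)^(-1) · (1 − (-1)/23^4)^(-1) · (1 − (1)/29^4)^(-1) · (1 − (-1)/31^4)^(-1) · (1 − (1)/37^4)^(-1) · (1 − (1)/41^4)^(-1) · (1 − (-1)/43^4)^(-1) · (1 − (-1)/47^4)^(-1) = 424022009220093808147330044599350686845258380222853/428762185161728930691534489551822091105495385374720.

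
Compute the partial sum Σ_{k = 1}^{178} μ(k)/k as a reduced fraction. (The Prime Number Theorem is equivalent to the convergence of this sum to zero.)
Σ μ(k)/k = 125709062959160573557671617219832045395728751290214311430782016431/166589903787325219380851695350896256250980509594874862046961683989710

Values of μ(k) for 1 ≤ k ≤ 178: μ(1) = 1, μ(2) = -1, μ(3) = -1, μ(5) = -1, μ(6) = 1, μ(7) = -1, μ(10) = 1, μ(11) = -1, μ(13) = -1, μ(14) = 1, μ(15) = 1, μ(17) = -1, μ(19) = -1, μ(21) = 1, μ(22) = 1, μ(23) = -1, μ(26) = 1, μ(29) = -1, μ(30) = -1, μ(31) = -1, μ(33) = 1, μ(34) = 1, μ(35) = 1, μ(37) = -1, μ(38) = 1, μ(39) = 1, μ(41) = -1, μ(42) = -1, μ(43) = -1, μ(46) = 1, μ(47) = -1, μ(51) = 1, μ(53) = -1, μ(55) = 1, μ(57) = 1, μ(58) = 1, μ(59) = -1, μ(61) = -1, μ(62) = 1, μ(65) = 1, μ(66) = -1, μ(67) = -1, μ(69) = 1, μ(70) = -1, μ(71) = -1, μ(73) = -1, μ(74) = 1, μ(77) = 1, μ(78) = -1, μ(79) = -1, μ(82) = 1, μ(83) = -1, μ(85) = 1, μ(86) = 1, μ(87) = 1, μ(89) = -1, μ(91) = 1, μ(93) = 1, μ(94) = 1, μ(95) = 1, μ(97) = -1, μ(101) = -1, μ(102) = -1, μ(103) = -1, μ(105) = -1, μ(106) = 1, μ(107) = -1, μ(109) = -1, μ(110) = -1, μ(111) = 1, μ(113) = -1, μ(114) = -1, μ(115) = 1, μ(118) = 1, μ(119) = 1, μ(122) = 1, μ(123) = 1, μ(127) = -1, μ(129) = 1, μ(130) = -1, μ(131) = -1, μ(133) = 1, μ(134) = 1, μ(137) = -1, μ(138) = -1, μ(139) = -1, μ(141) = 1, μ(142) = 1, μ(143) = 1, μ(145) = 1, μ(146) = 1, μ(149) = -1, μ(151) = -1, μ(154) = -1, μ(155) = 1, μ(157) = -1, μ(158) = 1, μ(159) = 1, μ(161) = 1, μ(163) = -1, μ(165) = -1, μ(166) = 1, μ(167) = -1, μ(170) = -1, μ(173) = -1, μ(174) = -1, μ(177) = 1, μ(178) = 1, with μ = 0 on non-squarefree integers. Summing μ(k)/k for k where μ(k) ≠ 0 gives 125709062959160573557671617219832045395728751290214311430782016431/166589903787325219380851695350896256250980509594874862046961683989710 ≈ 0.0008. (PNT ⟺ this sum → 0 as n → ∞.)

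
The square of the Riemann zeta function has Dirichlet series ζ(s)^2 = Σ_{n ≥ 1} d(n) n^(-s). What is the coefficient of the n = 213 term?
d(213) = 4

ζ(s)^2 = (Σ 1/m^s)(Σ 1/k^s). The coefficient of 1/n^s in the product is the number of ordered pairs (m, k) with mk = n, which equals d(n). For n = 213, divisors are [1, 3, 71, 213], so d(213) = 4.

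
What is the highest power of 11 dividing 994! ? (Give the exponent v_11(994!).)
v_11(994!) = 98

Legendre's formula: v_p(n!) = Σ_{k ≥ 1} ⌊n / p^k⌋. For p = 11, n = 994, the terms are:
  ⌊994/11^1⌋ = ⌊994/11⌋ = 90
  ⌊994/11^2⌋ = ⌊994/121⌋ = 8
(the next term ⌊994/11^3⌋ = 0, terminating the sum). Summing: v_11(994!) = 90 + 8 = 98.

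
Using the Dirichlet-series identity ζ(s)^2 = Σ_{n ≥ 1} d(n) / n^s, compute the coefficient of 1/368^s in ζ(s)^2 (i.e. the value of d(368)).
d(368) = 10

ζ(s)^2 = (Σ 1/m^s)(Σ 1/k^s). The coefficient of 1/n^s in the product is the number of ordered pairs (m, k) with mk = n, which equals d(n). For n = 368, divisors are [1, 2, 4, 8, 16, 23, 46, 92, 184, 368], so d(368) = 10.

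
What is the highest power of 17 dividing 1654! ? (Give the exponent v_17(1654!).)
v_17(1654!) = 102

Legendre's formula: v_p(n!) = Σ_{k ≥ 1} ⌊n / p^k⌋. For p = 17, n = 1654, the terms are:
  ⌊1654/17^1⌋ = ⌊1654/17⌋ = 97
  ⌊1654/17^2⌋ = ⌊1654/289⌋ = 5
(the next term ⌊1654/17^3⌋ = 0, terminating the sum). Summing: v_17(1654!) = 97 + 5 = 102.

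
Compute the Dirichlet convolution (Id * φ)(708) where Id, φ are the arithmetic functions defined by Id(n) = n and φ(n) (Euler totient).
(Id * φ)(708) = 4680

Divisors of 708: [1, 2, 3, 4, 6, 12, 59, 118, 177, 236, 354, 708]. For each d | 708:
  d = 1: Id(1) · φ(708/1) = 1 · 232 = 232
  d = 2: Id(2) · φ(708/2) = 2 · 116 = 232
  d = 3: Id(3) · φ(708/3) = 3 · 116 = 348
  d = 4: Id(4) · φ(708/4) = 4 · 116 = 464
  d = 6: Id(6) · φ(708/6) = 6 · 58 = 348
  d = 12: Id(12) · φ(708/12) = 12 · 58 = 696
  d = 59: Id(59) · φ(708/59) = 59 · 4 = 236
  d = 118: Id(118) · φ(708/118) = 118 · 2 = 236
  d = 177: Id(177) · φ(708/177) = 177 · 2 = 354
  d = 236: Id(236) · φ(708/236) = 236 · 2 = 472
  d = 354: Id(354) · φ(708/354) = 354 · 1 = 354
  d = 708: Id(708) · φ(708/708) = 708 · 1 = 708
Summing: (Id * φ)(708) = 232 + 232 + 348 + 464 + 348 + 696 + 236 + 236 + 354 + 472 + 354 + 708 = 4680.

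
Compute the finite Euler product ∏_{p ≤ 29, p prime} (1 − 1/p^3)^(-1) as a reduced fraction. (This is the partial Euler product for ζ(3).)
∏ = 1089297728822056325/906313660797210624

The primes p ≤ 29 are [2, 3, 5, 7, 11, 13, 17, 19, 23, 29]. For each prime, (1 − 1/p^3)^(-1) = p^3 / (p^3 − 1). The product is (1 − 1/2^3)^(-1), (1 − 1/3^3)^(-1), (1 − 1/5^3)^(-1), (1 − 1/7^3)^(-1), (1 − 1/11^3)^(-1), (1 − 1/13^3)^(-1), (1 − 1/17^3)^(-1), (1 − 1/19^3)^(-1), (1 − 1/23^3)^(-1), (1 − 1/29^3)^(-1) = ∏ p^3 / (p^3 − 1) = 1089297728822056325/906313660797210624.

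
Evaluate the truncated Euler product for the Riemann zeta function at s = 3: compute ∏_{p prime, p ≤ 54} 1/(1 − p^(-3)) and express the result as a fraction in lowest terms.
∏ = 16238292364256237331040396846411171054751/13509219810297755163480275884866445246464

The primes p ≤ 54 are [2, 3, 5, 7, 11, 13, 17, 19, 23, 29, 31, 37, 41, 43, 47, 53]. For each prime, (1 − 1/p^3)^(-1) = p^3 / (p^3 − 1). The product is (1 − 1/2^3)^(-1), (1 − 1/3^3)^(-1), (1 − 1/5^3)^(-1), (1 − 1/7^3)^(-1), (1 − 1/11^3)^(-1), (1 − 1/13^3)^(-1), (1 − 1/17^3)^(-1), (1 − 1/19^3)^(-1), (1 − 1/23^3)^(-1), (1 − 1/29^3)^(-1), (1 − 1/31^3)^(-1), (1 − 1/37^3)^(-1), (1 − 1/41^3)^(-1), (1 − 1/43^3)^(-1), (1 − 1/47^3)^(-1), (1 − 1/53^3)^(-1) = ∏ p^3 / (p^3 − 1) = 16238292364256237331040396846411171054751/13509219810297755163480275884866445246464.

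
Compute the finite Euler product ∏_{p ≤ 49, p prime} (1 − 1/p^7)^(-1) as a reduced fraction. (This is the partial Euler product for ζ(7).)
∏ = 23382886769632432571789841128782562016512130510871147719864543051070039135878767058418261603816212645625/23189273096315310437319062436725495011112024414316439805760324840606793884675752039664775666767203598336

The primes p ≤ 49 are [2, 3, 5, 7, 11, 13, 17, 19, 23, 29, 31, 37, 41, 43, 47]. For each prime, (1 − 1/p^7)^(-1) = p^7 / (p^7 − 1). The product is (1 − 1/2^7)^(-1), (1 − 1/3^7)^(-1), (1 − 1/5^7)^(-1), (1 − 1/7^7)^(-1), (1 − 1/11^7)^(-1), (1 − 1/13^7)^(-1), (1 − 1/17^7)^(-1), (1 − 1/19^7)^(-1), (1 − 1/23^7)^(-1), (1 − 1/29^7)^(-1), (1 − 1/31^7)^(-1), (1 − 1/37^7)^(-1), (1 − 1/41^7)^(-1), (1 − 1/43^7)^(-1), (1 − 1/47^7)^(-1) = ∏ p^7 / (p^7 − 1) = 23382886769632432571789841128782562016512130510871147719864543051070039135878767058418261603816212645625/23189273096315310437319062436725495011112024414316439805760324840606793884675752039664775666767203598336.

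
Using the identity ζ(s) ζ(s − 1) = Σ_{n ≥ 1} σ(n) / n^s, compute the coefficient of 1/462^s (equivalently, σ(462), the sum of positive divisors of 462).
σ(462) = 1152

In the product (Σ m^0/m^s)(Σ k / k^s) = Σ (Σ_{d | n} d) / n^s, the coefficient of 1/n^s is σ(n) = Σ_{d | n} d. For n = 462, divisors are [1, 2, 3, 6, 7, 11, 14, 21, 22, 33, 42, 66, 77, 154, 231, 462]; summing: σ(462) = 1152.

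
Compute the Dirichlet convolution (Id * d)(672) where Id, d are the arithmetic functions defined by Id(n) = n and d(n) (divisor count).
(Id * d)(672) = 5400

Divisors of 672: [1, 2, 3, 4, 6, 7, 8, 12, 14, 16, 21, 24, 28, 32, 42, 48, 56, 84, 96, 112, 168, 224, 336, 672]. For each d | 672:
  d = 1: Id(1) · d(672/1) = 1 · 24 = 24
  d = 2: Id(2) · d(672/2) = 2 · 20 = 40
  d = 3: Id(3) · d(672/3) = 3 · 12 = 36
  d = 4: Id(4) · d(672/4) = 4 · 16 = 64
  d = 6: Id(6) · d(672/6) = 6 · 10 = 60
  d = 7: Id(7) · d(672/7) = 7 · 12 = 84
  d = 8: Id(8) · d(672/8) = 8 · 12 = 96
  d = 12: Id(12) · d(672/12) = 12 · 8 = 96
  d = 14: Id(14) · d(672/14) = 14 · 10 = 140
  d = 16: Id(16) · d(672/16) = 16 · 8 = 128
  d = 21: Id(21) · d(672/21) = 21 · 6 = 126
  d = 24: Id(24) · d(672/24) = 24 · 6 = 144
  d = 28: Id(28) · d(672/28) = 28 · 8 = 224
  d = 32: Id(32) · d(672/32) = 32 · 4 = 128
  d = 42: Id(42) · d(672/42) = 42 · 5 = 210
  d = 48: Id(48) · d(672/48) = 48 · 4 = 192
  d = 56: Id(56) · d(672/56) = 56 · 6 = 336
  d = 84: Id(84) · d(672/84) = 84 · 4 = 336
  d = 96: Id(96) · d(672/96) = 96 · 2 = 192
  d = 112: Id(112) · d(672/112) = 112 · 4 = 448
  d = 168: Id(168) · d(672/168) = 168 · 3 = 504
  d = 224: Id(224) · d(672/224) = 224 · 2 = 448
  d = 336: Id(336) · d(672/336) = 336 · 2 = 672
  d = 672: Id(672) · d(672/672) = 672 · 1 = 672
Summing: (Id * d)(672) = 24 + 40 + 36 + 64 + 60 + 84 + 96 + 96 + 140 + 128 + 126 + 144 + 224 + 128 + 210 + 192 + 336 + 336 + 192 + 448 + 504 + 448 + 672 + 672 = 5400.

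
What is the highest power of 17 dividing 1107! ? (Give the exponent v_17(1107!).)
v_17(1107!) = 68

Legendre's formula: v_p(n!) = Σ_{k ≥ 1} ⌊n / p^k⌋. For p = 17, n = 1107, the terms are:
  ⌊1107/17^1⌋ = ⌊1107/17⌋ = 65
  ⌊1107/17^2⌋ = ⌊1107/289⌋ = 3
(the next term ⌊1107/17^3⌋ = 0, terminating the sum). Summing: v_17(1107!) = 65 + 3 = 68.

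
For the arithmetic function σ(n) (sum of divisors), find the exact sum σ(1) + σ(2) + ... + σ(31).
Σ_{n ≤ 31} σ(n) = 794

Compute σ(n) for each 1 ≤ n ≤ 31: σ(1) = 1, σ(2) = 3, σ(3) = 4, σ(4) = 7, σ(5) = 6, σ(6) = 12, σ(7) = 8, σ(8) = 15, σ(9) = 13, σ(10) = 18, σ(11) = 12, σ(12) = 28, σ(13) = 14, σ(14) = 24, σ(15) = 24, σ(16) = 31, σ(17) = 18, σ(18) = 39, σ(19) = 20, σ(20) = 42, σ(21) = 32, σ(22) = 36, σ(23) = 24, σ(24) = 60, σ(25) = 31, σ(26) = 42, σ(27) = 40, σ(28) = 56, σ(29) = 30, σ(30) = 72, σ(31) = 32. Summing all 31 values: 794. (Average order: Σ_{n ≤ x} σ(n) ~ (π²/12) x². For x = 31, (π²/12)·31² ≈ 790.39.)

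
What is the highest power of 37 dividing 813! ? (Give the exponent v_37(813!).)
v_37(813!) = 21

Legendre's formula: v_p(n!) = Σ_{k ≥ 1} ⌊n / p^k⌋. For p = 37, n = 813, the terms are:
  ⌊813/37^1⌋ = ⌊813/37⌋ = 21
(the next term ⌊813/37^2⌋ = 0, terminating the sum). Summing: v_37(813!) = 21 = 21.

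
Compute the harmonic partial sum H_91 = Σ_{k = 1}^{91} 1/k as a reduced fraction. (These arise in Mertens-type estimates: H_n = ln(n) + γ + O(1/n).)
H_91 = 3661081314759399341652108474601318124261/718766754945489455304472257065075294400

Direct summation: H_91 = 1 + 1/2 + ... + 1/91. The least common denominator is lcm(1, ..., 91) = 718766754945489455304472257065075294400; over this denominator the numerator is 718766754945489455304472257065075294400 + 359383377472744727652236128532537647200 + 239588918315163151768157419021691764800 + 179691688736372363826118064266268823600 + 143753350989097891060894451413015058880 + 119794459157581575884078709510845882400 + 102680964992212779329210322437867899200 + 89845844368186181913059032133134411800 + 79862972771721050589385806340563921600 + 71876675494548945530447225706507529440 + 65342432267771768664042932460461390400 + 59897229578790787942039354755422941200 + 55289750380422265792651712081928868800 + 51340482496106389664605161218933949600 + 47917783663032630353631483804338352960 + 44922922184093090956529516066567205900 + 42280397349734673841439544533239723200 + 39931486385860525294692903170281960800 + 37829829207657339752866960898161857600 + 35938337747274472765223612853253764720 + 34226988330737593109736774145955966400 + 32671216133885884332021466230230695200 + 31250728475890845882803141611525012800 + 29948614789395393971019677377711470600 + 28750670197819578212178890282603011776 + 27644875190211132896325856040964434400 + 26620990923907016863128602113521307200 + 25670241248053194832302580609466974800 + 24785060515361705355326629553968113600 + 23958891831516315176815741902169176480 + 23186024353080305009821685711776622400 + 22461461092046545478264758033283602950 + 21780810755923922888014310820153796800 + 21140198674867336920719772266619861600 + 20536192998442555865842064487573579840 + 19965743192930262647346451585140980400 + 19426128512040255548769520461218251200 + 18914914603828669876433480449080928800 + 18429916793474088597550570693976289600 + 17969168873637236382611806426626882360 + 17530896462085108665962737977196958400 + 17113494165368796554868387072977983200 + 16715505928964871053592378071280820800 + 16335608066942942166010733115115347600 + 15972594554344210117877161268112784320 + 15625364237945422941401570805762506400 + 15292909679691265006478133129044155200 + 14974307394697696985509838688855735300 + 14668709284601825618458617491123985600 + 14375335098909789106089445141301505888 + 14093465783244891280479848177746574400 + 13822437595105566448162928020482217200 + 13561636885763951986876835038963684800 + 13310495461953508431564301056760653600 + 13068486453554353732808586492092278080 + 12835120624026597416151290304733487400 + 12609943069219113250955653632720619200 + 12392530257680852677663314776984056800 + 12182487371957448394991055204492801600 + 11979445915758157588407870951084588240 + 11783061556483433693515938640411070400 + 11593012176540152504910842855888311200 + 11408996110245864369912258048651988800 + 11230730546023272739132379016641801475 + 11057950076084453158530342416385773760 + 10890405377961961444007155410076898400 + 10727862014111782914992123239777243200 + 10570099337433668460359886133309930800 + 10416909491963615294267713870508337600 + 10268096499221277932921032243786789920 + 10123475421767457116964397986832046400 + 9982871596465131323673225792570490200 + 9846119930760129524718798041987332800 + 9713064256020127774384760230609125600 + 9583556732606526070726296760867670592 + 9457457301914334938216740224540464400 + 9334633181110252666291847494351627200 + 9214958396737044298775285346988144800 + 9098313353740372851955345026140193600 + 8984584436818618191305903213313441180 + 8873663641302338954376200704507102400 + 8765448231042554332981368988598479200 + 8659840421029993437403280205603316800 + 8556747082684398277434193536488991600 + 8456079469946934768287908906647944640 + 8357752964482435526796189035640410400 + 8261686838453901785108876517989371200 + 8167804033471471083005366557557673800 + 8076030954443701744994070304101969600 + 7986297277172105058938580634056392160 + 7898535768631752256093101725989838400 = 3661081314759399341652108474601318124261, so H_91 = 3661081314759399341652108474601318124261/718766754945489455304472257065075294400 (already in lowest terms) ≈ 5.09356. (The PNT-adjacent estimate ln(91) + γ ≈ 5.08808 matches within O(1/n).)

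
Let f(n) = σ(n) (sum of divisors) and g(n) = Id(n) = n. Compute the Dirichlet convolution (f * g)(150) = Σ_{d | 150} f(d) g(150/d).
(σ * Id)(150) = 3010

Divisors of 150: [1, 2, 3, 5, 6, 10, 15, 25, 30, 50, 75, 150]. For each d | 150:
  d = 1: σ(1) · Id(150/1) = 1 · 150 = 150
  d = 2: σ(2) · Id(150/2) = 3 · 75 = 225
  d = 3: σ(3) · Id(150/3) = 4 · 50 = 200
  d = 5: σ(5) · Id(150/5) = 6 · 30 = 180
  d = 6: σ(6) · Id(150/6) = 12 · 25 = 300
  d = 10: σ(10) · Id(150/10) = 18 · 15 = 270
  d = 15: σ(15) · Id(150/15) = 24 · 10 = 240
  d = 25: σ(25) · Id(150/25) = 31 · 6 = 186
  d = 30: σ(30) · Id(150/30) = 72 · 5 = 360
  d = 50: σ(50) · Id(150/50) = 93 · 3 = 279
  d = 75: σ(75) · Id(150/75) = 124 · 2 = 248
  d = 150: σ(150) · Id(150/150) = 372 · 1 = 372
Summing: (σ * Id)(150) = 150 + 225 + 200 + 180 + 300 + 270 + 240 + 186 + 360 + 279 + 248 + 372 = 3010.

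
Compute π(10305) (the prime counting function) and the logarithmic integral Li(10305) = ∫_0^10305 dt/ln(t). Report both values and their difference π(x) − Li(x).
π(10305) = 1264;  Li(10305) ≈ 1279.20;  π(x) − Li(x) ≈ -15.20.

Direct count of primes ≤ 10305 gives π(10305) = 1264. Numerical evaluation of the logarithmic integral gives Li(10305) ≈ 1279.20. The difference π(x) − Li(x) ≈ -15.20 is typically negative for small/moderate x (Li(x) overestimates), though Littlewood's theorem shows this sign changes infinitely often.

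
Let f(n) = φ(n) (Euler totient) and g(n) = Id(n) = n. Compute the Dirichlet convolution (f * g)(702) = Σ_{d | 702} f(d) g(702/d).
(φ * Id)(702) = 6075

Divisors of 702: [1, 2, 3, 6, 9, 13, 18, 26, 27, 39, 54, 78, 117, 234, 351, 702]. For each d | 702:
  d = 1: φ(1) · Id(702/1) = 1 · 702 = 702
  d = 2: φ(2) · Id(702/2) = 1 · 351 = 351
  d = 3: φ(3) · Id(702/3) = 2 · 234 = 468
  d = 6: φ(6) · Id(702/6) = 2 · 117 = 234
  d = 9: φ(9) · Id(702/9) = 6 · 78 = 468
  d = 13: φ(13) · Id(702/13) = 12 · 54 = 648
  d = 18: φ(18) · Id(702/18) = 6 · 39 = 234
  d = 26: φ(26) · Id(702/26) = 12 · 27 = 324
  d = 27: φ(27) · Id(702/27) = 18 · 26 = 468
  d = 39: φ(39) · Id(702/39) = 24 · 18 = 432
  d = 54: φ(54) · Id(702/54) = 18 · 13 = 234
  d = 78: φ(78) · Id(702/78) = 24 · 9 = 216
  d = 117: φ(117) · Id(702/117) = 72 · 6 = 432
  d = 234: φ(234) · Id(702/234) = 72 · 3 = 216
  d = 351: φ(351) · Id(702/351) = 216 · 2 = 432
  d = 702: φ(702) · Id(702/702) = 216 · 1 = 216
Summing: (φ * Id)(702) = 702 + 351 + 468 + 234 + 468 + 648 + 234 + 324 + 468 + 432 + 234 + 216 + 432 + 216 + 432 + 216 = 6075.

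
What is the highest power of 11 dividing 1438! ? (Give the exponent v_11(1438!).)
v_11(1438!) = 142

Legendre's formula: v_p(n!) = Σ_{k ≥ 1} ⌊n / p^k⌋. For p = 11, n = 1438, the terms are:
  ⌊1438/11^1⌋ = ⌊1438/11⌋ = 130
  ⌊1438/11^2⌋ = ⌊1438/121⌋ = 11
  ⌊1438/11^3⌋ = ⌊1438/1331⌋ = 1
(the next term ⌊1438/11^4⌋ = 0, terminating the sum). Summing: v_11(1438!) = 130 + 11 + 1 = 142.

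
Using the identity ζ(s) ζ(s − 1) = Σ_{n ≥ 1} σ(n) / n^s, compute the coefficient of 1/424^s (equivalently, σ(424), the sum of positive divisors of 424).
σ(424) = 810

In the product (Σ m^0/m^s)(Σ k / k^s) = Σ (Σ_{d | n} d) / n^s, the coefficient of 1/n^s is σ(n) = Σ_{d | n} d. For n = 424, divisors are [1, 2, 4, 8, 53, 106, 212, 424]; summing: σ(424) = 810.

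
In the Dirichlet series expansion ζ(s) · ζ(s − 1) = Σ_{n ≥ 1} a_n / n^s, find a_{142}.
σ(142) = 216

In the product (Σ m^0/m^s)(Σ k / k^s) = Σ (Σ_{d | n} d) / n^s, the coefficient of 1/n^s is σ(n) = Σ_{d | n} d. For n = 142, divisors are [1, 2, 71, 142]; summing: σ(142) = 216.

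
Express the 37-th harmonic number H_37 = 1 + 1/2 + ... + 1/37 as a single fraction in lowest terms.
H_37 = 2040798836801833/485721041551200

Direct summation: H_37 = 1 + 1/2 + ... + 1/37. The least common denominator is lcm(1, ..., 37) = 5342931457063200; over this denominator the numerator is 5342931457063200 + 2671465728531600 + 1780977152354400 + 1335732864265800 + 1068586291412640 + 890488576177200 + 763275922437600 + 667866432132900 + 593659050784800 + 534293145706320 + 485721041551200 + 445244288088600 + 410994727466400 + 381637961218800 + 356195430470880 + 333933216066450 + 314290085709600 + 296829525392400 + 281206918792800 + 267146572853160 + 254425307479200 + 242860520775600 + 232301367698400 + 222622144044300 + 213717258282528 + 205497363733200 + 197886350261600 + 190818980609400 + 184239015760800 + 178097715235440 + 172352627647200 + 166966608033225 + 161907013850400 + 157145042854800 + 152655184487520 + 148414762696200 + 144403552893600 = 22448787204820163, so H_37 = 22448787204820163/5342931457063200; reducing by gcd(22448787204820163, 5342931457063200) = 11 gives 2040798836801833/485721041551200 ≈ 4.20159. (The PNT-adjacent estimate ln(37) + γ ≈ 4.18813 matches within O(1/n).)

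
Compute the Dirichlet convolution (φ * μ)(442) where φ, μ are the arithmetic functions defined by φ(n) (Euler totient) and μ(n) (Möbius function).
(φ * μ)(442) = 0

Divisors of 442: [1, 2, 13, 17, 26, 34, 221, 442]. For each d | 442:
  d = 1: φ(1) · μ(442/1) = 1 · -1 = -1
  d = 2: φ(2) · μ(442/2) = 1 · 1 = 1
  d = 13: φ(13) · μ(442/13) = 12 · 1 = 12
  d = 17: φ(17) · μ(442/17) = 16 · 1 = 16
  d = 26: φ(26) · μ(442/26) = 12 · -1 = -12
  d = 34: φ(34) · μ(442/34) = 16 · -1 = -16
  d = 221: φ(221) · μ(442/221) = 192 · -1 = -192
  d = 442: φ(442) · μ(442/442) = 192 · 1 = 192
Summing: (φ * μ)(442) = -1 + 1 + 12 + 16 + -12 + -16 + -192 + 192 = 0.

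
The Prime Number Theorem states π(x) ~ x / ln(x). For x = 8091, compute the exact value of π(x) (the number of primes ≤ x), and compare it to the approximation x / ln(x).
π(8091) = 1017;  x/ln(x) ≈ 899.15;  relative error ≈ 11.59%.

Directly count primes up to 8091: π(8091) = 1017. The PNT approximation gives 8091/ln(8091) ≈ 8091/8.99851 ≈ 899.15. Relative error (π(x) − x/ln(x)) / π(x) ≈ 11.59%; the approximation is known to undercount slightly (Li(x) is a better estimate).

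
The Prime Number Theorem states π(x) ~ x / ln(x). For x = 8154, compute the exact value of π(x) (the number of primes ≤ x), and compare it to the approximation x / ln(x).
π(8154) = 1023;  x/ln(x) ≈ 905.37;  relative error ≈ 11.50%.

Directly count primes up to 8154: π(8154) = 1023. The PNT approximation gives 8154/ln(8154) ≈ 8154/9.00626 ≈ 905.37. Relative error (π(x) − x/ln(x)) / π(x) ≈ 11.50%; the approximation is known to undercount slightly (Li(x) is a better estimate).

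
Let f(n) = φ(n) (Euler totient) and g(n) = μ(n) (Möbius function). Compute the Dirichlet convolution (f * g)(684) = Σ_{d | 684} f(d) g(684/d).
(φ * μ)(684) = 68

Divisors of 684: [1, 2, 3, 4, 6, 9, 12, 18, 19, 36, 38, 57, 76, 114, 171, 228, 342, 684]. For each d | 684:
  d = 1: φ(1) · μ(684/1) = 1 · 0 = 0
  d = 2: φ(2) · μ(684/2) = 1 · 0 = 0
  d = 3: φ(3) · μ(684/3) = 2 · 0 = 0
  d = 4: φ(4) · μ(684/4) = 2 · 0 = 0
  d = 6: φ(6) · μ(684/6) = 2 · -1 = -2
  d = 9: φ(9) · μ(684/9) = 6 · 0 = 0
  d = 12: φ(12) · μ(684/12) = 4 · 1 = 4
  d = 18: φ(18) · μ(684/18) = 6 · 1 = 6
  d = 19: φ(19) · μ(684/19) = 18 · 0 = 0
  d = 36: φ(36) · μ(684/36) = 12 · -1 = -12
  d = 38: φ(38) · μ(684/38) = 18 · 0 = 0
  d = 57: φ(57) · μ(684/57) = 36 · 0 = 0
  d = 76: φ(76) · μ(684/76) = 36 · 0 = 0
  d = 114: φ(114) · μ(684/114) = 36 · 1 = 36
  d = 171: φ(171) · μ(684/171) = 108 · 0 = 0
  d = 228: φ(228) · μ(684/228) = 72 · -1 = -72
  d = 342: φ(342) · μ(684/342) = 108 · -1 = -108
  d = 684: φ(684) · μ(684/684) = 216 · 1 = 216
Summing: (φ * μ)(684) = 0 + 0 + 0 + 0 + -2 + 0 + 4 + 6 + 0 + -12 + 0 + 0 + 0 + 36 + 0 + -72 + -108 + 216 = 68.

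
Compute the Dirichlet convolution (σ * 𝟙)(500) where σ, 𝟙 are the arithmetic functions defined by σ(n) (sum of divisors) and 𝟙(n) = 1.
(σ * 𝟙)(500) = 2134

Divisors of 500: [1, 2, 4, 5, 10, 20, 25, 50, 100, 125, 250, 500]. For each d | 500:
  d = 1: σ(1) · 𝟙(500/1) = 1 · 1 = 1
  d = 2: σ(2) · 𝟙(500/2) = 3 · 1 = 3
  d = 4: σ(4) · 𝟙(500/4) = 7 · 1 = 7
  d = 5: σ(5) · 𝟙(500/5) = 6 · 1 = 6
  d = 10: σ(10) · 𝟙(500/10) = 18 · 1 = 18
  d = 20: σ(20) · 𝟙(500/20) = 42 · 1 = 42
  d = 25: σ(25) · 𝟙(500/25) = 31 · 1 = 31
  d = 50: σ(50) · 𝟙(500/50) = 93 · 1 = 93
  d = 100: σ(100) · 𝟙(500/100) = 217 · 1 = 217
  d = 125: σ(125) · 𝟙(500/125) = 156 · 1 = 156
  d = 250: σ(250) · 𝟙(500/250) = 468 · 1 = 468
  d = 500: σ(500) · 𝟙(500/500) = 1092 · 1 = 1092
Summing: (σ * 𝟙)(500) = 1 + 3 + 7 + 6 + 18 + 42 + 31 + 93 + 217 + 156 + 468 + 1092 = 2134.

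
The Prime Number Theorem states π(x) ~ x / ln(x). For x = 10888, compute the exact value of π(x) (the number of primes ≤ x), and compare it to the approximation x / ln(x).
π(10888) = 1323;  x/ln(x) ≈ 1171.33;  relative error ≈ 11.46%.

Directly count primes up to 10888: π(10888) = 1323. The PNT approximation gives 10888/ln(10888) ≈ 10888/9.29542 ≈ 1171.33. Relative error (π(x) − x/ln(x)) / π(x) ≈ 11.46%; the approximation is known to undercount slightly (Li(x) is a better estimate).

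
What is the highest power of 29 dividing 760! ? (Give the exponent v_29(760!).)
v_29(760!) = 26

Legendre's formula: v_p(n!) = Σ_{k ≥ 1} ⌊n / p^k⌋. For p = 29, n = 760, the terms are:
  ⌊760/29^1⌋ = ⌊760/29⌋ = 26
(the next term ⌊760/29^2⌋ = 0, terminating the sum). Summing: v_29(760!) = 26 = 26.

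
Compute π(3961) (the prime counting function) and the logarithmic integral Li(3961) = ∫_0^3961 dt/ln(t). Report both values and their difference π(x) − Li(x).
π(3961) = 548;  Li(3961) ≈ 560.66;  π(x) − Li(x) ≈ -12.66.

Direct count of primes ≤ 3961 gives π(3961) = 548. Numerical evaluation of the logarithmic integral gives Li(3961) ≈ 560.66. The difference π(x) − Li(x) ≈ -12.66 is typically negative for small/moderate x (Li(x) overestimates), though Littlewood's theorem shows this sign changes infinitely often.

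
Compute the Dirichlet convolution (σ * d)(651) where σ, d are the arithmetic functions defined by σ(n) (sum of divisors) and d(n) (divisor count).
(σ * d)(651) = 2040

Divisors of 651: [1, 3, 7, 21, 31, 93, 217, 651]. For each d | 651:
  d = 1: σ(1) · d(651/1) = 1 · 8 = 8
  d = 3: σ(3) · d(651/3) = 4 · 4 = 16
  d = 7: σ(7) · d(651/7) = 8 · 4 = 32
  d = 21: σ(21) · d(651/21) = 32 · 2 = 64
  d = 31: σ(31) · d(651/31) = 32 · 4 = 128
  d = 93: σ(93) · d(651/93) = 128 · 2 = 256
  d = 217: σ(217) · d(651/217) = 256 · 2 = 512
  d = 651: σ(651) · d(651/651) = 1024 · 1 = 1024
Summing: (σ * d)(651) = 8 + 16 + 32 + 64 + 128 + 256 + 512 + 1024 = 2040.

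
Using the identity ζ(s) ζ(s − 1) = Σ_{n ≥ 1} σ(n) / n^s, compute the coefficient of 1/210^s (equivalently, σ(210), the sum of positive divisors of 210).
σ(210) = 576

In the product (Σ m^0/m^s)(Σ k / k^s) = Σ (Σ_{d | n} d) / n^s, the coefficient of 1/n^s is σ(n) = Σ_{d | n} d. For n = 210, divisors are [1, 2, 3, 5, 6, 7, 10, 14, 15, 21, 30, 35, 42, 70, 105, 210]; summing: σ(210) = 576.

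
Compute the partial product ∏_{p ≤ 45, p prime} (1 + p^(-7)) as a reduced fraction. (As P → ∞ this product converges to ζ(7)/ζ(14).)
∏ = 520809220089538061022644224225580227698833285987386472597926245148089867161153104280287356125184/516528479137134655019209847872578550121603875954111837055841148542846145248143400719531810009375

The primes p ≤ 45 are [2, 3, 5, 7, 11, 13, 17, 19, 23, 29, 31, 37, 41, 43]. For each, (1 + 1/p^7) = (p^7 + 1)/p^7. Multiplying these fractions over p ∈ [2, 3, 5, 7, 11, 13, 17, 19, 23, 29, 31, 37, 41, 43] gives 520809220089538061022644224225580227698833285987386472597926245148089867161153104280287356125184/516528479137134655019209847872578550121603875954111837055841148542846145248143400719531810009375. (In the limit P → ∞ this tends to ζ(7)/ζ(14).)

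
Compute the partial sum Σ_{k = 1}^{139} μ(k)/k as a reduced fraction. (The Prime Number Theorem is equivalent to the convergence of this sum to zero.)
Σ μ(k)/k = -149232714064150937862643507545628954127995759701627353/10014646650599190067509233131649940057366334653200433090

Values of μ(k) for 1 ≤ k ≤ 139: μ(1) = 1, μ(2) = -1, μ(3) = -1, μ(5) = -1, μ(6) = 1, μ(7) = -1, μ(10) = 1, μ(11) = -1, μ(13) = -1, μ(14) = 1, μ(15) = 1, μ(17) = -1, μ(19) = -1, μ(21) = 1, μ(22) = 1, μ(23) = -1, μ(26) = 1, μ(29) = -1, μ(30) = -1, μ(31) = -1, μ(33) = 1, μ(34) = 1, μ(35) = 1, μ(37) = -1, μ(38) = 1, μ(39) = 1, μ(41) = -1, μ(42) = -1, μ(43) = -1, μ(46) = 1, μ(47) = -1, μ(51) = 1, μ(53) = -1, μ(55) = 1, μ(57) = 1, μ(58) = 1, μ(59) = -1, μ(61) = -1, μ(62) = 1, μ(65) = 1, μ(66) = -1, μ(67) = -1, μ(69) = 1, μ(70) = -1, μ(71) = -1, μ(73) = -1, μ(74) = 1, μ(77) = 1, μ(78) = -1, μ(79) = -1, μ(82) = 1, μ(83) = -1, μ(85) = 1, μ(86) = 1, μ(87) = 1, μ(89) = -1, μ(91) = 1, μ(93) = 1, μ(94) = 1, μ(95) = 1, μ(97) = -1, μ(101) = -1, μ(102) = -1, μ(103) = -1, μ(105) = -1, μ(106) = 1, μ(107) = -1, μ(109) = -1, μ(110) = -1, μ(111) = 1, μ(113) = -1, μ(114) = -1, μ(115) = 1, μ(118) = 1, μ(119) = 1, μ(122) = 1, μ(123) = 1, μ(127) = -1, μ(129) = 1, μ(130) = -1, μ(131) = -1, μ(133) = 1, μ(134) = 1, μ(137) = -1, μ(138) = -1, μ(139) = -1, with μ = 0 on non-squarefree integers. Summing μ(k)/k for k where μ(k) ≠ 0 gives -149232714064150937862643507545628954127995759701627353/10014646650599190067509233131649940057366334653200433090 ≈ -0.0149. (PNT ⟺ this sum → 0 as n → ∞.)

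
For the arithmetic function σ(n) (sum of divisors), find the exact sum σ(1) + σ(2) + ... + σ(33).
Σ_{n ≤ 33} σ(n) = 905

Compute σ(n) for each 1 ≤ n ≤ 33: σ(1) = 1, σ(2) = 3, σ(3) = 4, σ(4) = 7, σ(5) = 6, σ(6) = 12, σ(7) = 8, σ(8) = 15, σ(9) = 13, σ(10) = 18, σ(11) = 12, σ(12) = 28, σ(13) = 14, σ(14) = 24, σ(15) = 24, σ(16) = 31, σ(17) = 18, σ(18) = 39, σ(19) = 20, σ(20) = 42, σ(21) = 32, σ(22) = 36, σ(23) = 24, σ(24) = 60, σ(25) = 31, σ(26) = 42, σ(27) = 40, σ(28) = 56, σ(29) = 30, σ(30) = 72, σ(31) = 32, σ(32) = 63, σ(33) = 48. Summing all 33 values: 905. (Average order: Σ_{n ≤ x} σ(n) ~ (π²/12) x². For x = 33, (π²/12)·33² ≈ 895.67.)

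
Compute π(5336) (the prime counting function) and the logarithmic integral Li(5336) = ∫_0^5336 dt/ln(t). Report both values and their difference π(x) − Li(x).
π(5336) = 706;  Li(5336) ≈ 723.58;  π(x) − Li(x) ≈ -17.58.

Direct count of primes ≤ 5336 gives π(5336) = 706. Numerical evaluation of the logarithmic integral gives Li(5336) ≈ 723.58. The difference π(x) − Li(x) ≈ -17.58 is typically negative for small/moderate x (Li(x) overestimates), though Littlewood's theorem shows this sign changes infinitely often.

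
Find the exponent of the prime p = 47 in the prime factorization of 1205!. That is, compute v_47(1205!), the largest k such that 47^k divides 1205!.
v_47(1205!) = 25

Legendre's formula: v_p(n!) = Σ_{k ≥ 1} ⌊n / p^k⌋. For p = 47, n = 1205, the terms are:
  ⌊1205/47^1⌋ = ⌊1205/47⌋ = 25
(the next term ⌊1205/47^2⌋ = 0, terminating the sum). Summing: v_47(1205!) = 25 = 25.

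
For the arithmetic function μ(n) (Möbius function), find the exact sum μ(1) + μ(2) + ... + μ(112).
Σ_{n ≤ 112} μ(n) = -4

Compute μ(n) for each 1 ≤ n ≤ 112: μ(1) = 1, μ(2) = -1, μ(3) = -1, μ(4) = 0, μ(5) = -1, μ(6) = 1, μ(7) = -1, μ(8) = 0, μ(9) = 0, μ(10) = 1, μ(11) = -1, μ(12) = 0, μ(13) = -1, μ(14) = 1, μ(15) = 1, μ(16) = 0, μ(17) = -1, μ(18) = 0, μ(19) = -1, μ(20) = 0, μ(21) = 1, μ(22) = 1, μ(23) = -1, μ(24) = 0, μ(25) = 0, μ(26) = 1, μ(27) = 0, μ(28) = 0, μ(29) = -1, μ(30) = -1, μ(31) = -1, μ(32) = 0, μ(33) = 1, μ(34) = 1, μ(35) = 1, μ(36) = 0, μ(37) = -1, μ(38) = 1, μ(39) = 1, μ(40) = 0, μ(41) = -1, μ(42) = -1, μ(43) = -1, μ(44) = 0, μ(45) = 0, μ(46) = 1, μ(47) = -1, μ(48) = 0, μ(49) = 0, μ(50) = 0, μ(51) = 1, μ(52) = 0, μ(53) = -1, μ(54) = 0, μ(55) = 1, μ(56) = 0, μ(57) = 1, μ(58) = 1, μ(59) = -1, μ(60) = 0, μ(61) = -1, μ(62) = 1, μ(63) = 0, μ(64) = 0, μ(65) = 1, μ(66) = -1, μ(67) = -1, μ(68) = 0, μ(69) = 1, μ(70) = -1, μ(71) = -1, μ(72) = 0, μ(73) = -1, μ(74) = 1, μ(75) = 0, μ(76) = 0, μ(77) = 1, μ(78) = -1, μ(79) = -1, μ(80) = 0, μ(81) = 0, μ(82) = 1, μ(83) = -1, μ(84) = 0, μ(85) = 1, μ(86) = 1, μ(87) = 1, μ(88) = 0, μ(89) = -1, μ(90) = 0, μ(91) = 1, μ(92) = 0, μ(93) = 1, μ(94) = 1, μ(95) = 1, μ(96) = 0, μ(97) = -1, μ(98) = 0, μ(99) = 0, μ(100) = 0, μ(101) = -1, μ(102) = -1, μ(103) = -1, μ(104) = 0, μ(105) = -1, μ(106) = 1, μ(107) = -1, μ(108) = 0, μ(109) = -1, μ(110) = -1, μ(111) = 1, μ(112) = 0. Summing all 112 values: -4. (Mertens function M(x) = Σ_{n ≤ x} μ(n); on average M(x) should be small (PNT ⟺ M(x) = o(x)).)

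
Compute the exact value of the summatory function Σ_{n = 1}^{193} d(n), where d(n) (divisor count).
Σ_{n ≤ 193} d(n) = 1049

Compute d(n) for each 1 ≤ n ≤ 193: d(1) = 1, d(2) = 2, d(3) = 2, d(4) = 3, d(5) = 2, d(6) = 4, d(7) = 2, d(8) = 4, d(9) = 3, d(10) = 4, d(11) = 2, d(12) = 6, d(13) = 2, d(14) = 4, d(15) = 4, d(16) = 5, d(17) = 2, d(18) = 6, d(19) = 2, d(20) = 6, d(21) = 4, d(22) = 4, d(23) = 2, d(24) = 8, d(25) = 3, d(26) = 4, d(27) = 4, d(28) = 6, d(29) = 2, d(30) = 8, d(31) = 2, d(32) = 6, d(33) = 4, d(34) = 4, d(35) = 4, d(36) = 9, d(37) = 2, d(38) = 4, d(39) = 4, d(40) = 8, d(41) = 2, d(42) = 8, d(43) = 2, d(44) = 6, d(45) = 6, d(46) = 4, d(47) = 2, d(48) = 10, d(49) = 3, d(50) = 6, d(51) = 4, d(52) = 6, d(53) = 2, d(54) = 8, d(55) = 4, d(56) = 8, d(57) = 4, d(58) = 4, d(59) = 2, d(60) = 12, d(61) = 2, d(62) = 4, d(63) = 6, d(64) = 7, d(65) = 4, d(66) = 8, d(67) = 2, d(68) = 6, d(69) = 4, d(70) = 8, d(71) = 2, d(72) = 12, d(73) = 2, d(74) = 4, d(75) = 6, d(76) = 6, d(77) = 4, d(78) = 8, d(79) = 2, d(80) = 10, d(81) = 5, d(82) = 4, d(83) = 2, d(84) = 12, d(85) = 4, d(86) = 4, d(87) = 4, d(88) = 8, d(89) = 2, d(90) = 12, d(91) = 4, d(92) = 6, d(93) = 4, d(94) = 4, d(95) = 4, d(96) = 12, d(97) = 2, d(98) = 6, d(99) = 6, d(100) = 9, d(101) = 2, d(102) = 8, d(103) = 2, d(104) = 8, d(105) = 8, d(106) = 4, d(107) = 2, d(108) = 12, d(109) = 2, d(110) = 8, d(111) = 4, d(112) = 10, d(113) = 2, d(114) = 8, d(115) = 4, d(116) = 6, d(117) = 6, d(118) = 4, d(119) = 4, d(120) = 16, d(121) = 3, d(122) = 4, d(123) = 4, d(124) = 6, d(125) = 4, d(126) = 12, d(127) = 2, d(128) = 8, d(129) = 4, d(130) = 8, d(131) = 2, d(132) = 12, d(133) = 4, d(134) = 4, d(135) = 8, d(136) = 8, d(137) = 2, d(138) = 8, d(139) = 2, d(140) = 12, d(141) = 4, d(142) = 4, d(143) = 4, d(144) = 15, d(145) = 4, d(146) = 4, d(147) = 6, d(148) = 6, d(149) = 2, d(150) = 12, d(151) = 2, d(152) = 8, d(153) = 6, d(154) = 8, d(155) = 4, d(156) = 12, d(157) = 2, d(158) = 4, d(159) = 4, d(160) = 12, d(161) = 4, d(162) = 10, d(163) = 2, d(164) = 6, d(165) = 8, d(166) = 4, d(167) = 2, d(168) = 16, d(169) = 3, d(170) = 8, d(171) = 6, d(172) = 6, d(173) = 2, d(174) = 8, d(175) = 6, d(176) = 10, d(177) = 4, d(178) = 4, d(179) = 2, d(180) = 18, d(181) = 2, d(182) = 8, d(183) = 4, d(184) = 8, d(185) = 4, d(186) = 8, d(187) = 4, d(188) = 6, d(189) = 8, d(190) = 8, d(191) = 2, d(192) = 14, d(193) = 2. Summing all 193 values: 1049. (Dirichlet's divisor formula: Σ_{n ≤ x} d(n) = x ln(x) + (2γ − 1) x + O(√x). For x = 193, the asymptotic estimate is ≈ 1045.50.)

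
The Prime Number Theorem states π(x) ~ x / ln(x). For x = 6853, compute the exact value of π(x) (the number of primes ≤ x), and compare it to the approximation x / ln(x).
π(6853) = 881;  x/ln(x) ≈ 775.89;  relative error ≈ 11.93%.

Directly count primes up to 6853: π(6853) = 881. The PNT approximation gives 6853/ln(6853) ≈ 6853/8.83244 ≈ 775.89. Relative error (π(x) − x/ln(x)) / π(x) ≈ 11.93%; the approximation is known to undercount slightly (Li(x) is a better estimate).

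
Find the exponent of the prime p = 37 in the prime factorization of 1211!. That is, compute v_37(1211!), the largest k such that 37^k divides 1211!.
v_37(1211!) = 32

Legendre's formula: v_p(n!) = Σ_{k ≥ 1} ⌊n / p^k⌋. For p = 37, n = 1211, the terms are:
  ⌊1211/37^1⌋ = ⌊1211/37⌋ = 32
(the next term ⌊1211/37^2⌋ = 0, terminating the sum). Summing: v_37(1211!) = 32 = 32.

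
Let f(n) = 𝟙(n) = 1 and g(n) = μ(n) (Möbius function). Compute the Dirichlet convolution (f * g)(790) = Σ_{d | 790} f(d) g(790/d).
(𝟙 * μ)(790) = 0

Divisors of 790: [1, 2, 5, 10, 79, 158, 395, 790]. For each d | 790:
  d = 1: 𝟙(1) · μ(790/1) = 1 · -1 = -1
  d = 2: 𝟙(2) · μ(790/2) = 1 · 1 = 1
  d = 5: 𝟙(5) · μ(790/5) = 1 · 1 = 1
  d = 10: 𝟙(10) · μ(790/10) = 1 · -1 = -1
  d = 79: 𝟙(79) · μ(790/79) = 1 · 1 = 1
  d = 158: 𝟙(158) · μ(790/158) = 1 · -1 = -1
  d = 395: 𝟙(395) · μ(790/395) = 1 · -1 = -1
  d = 790: 𝟙(790) · μ(790/790) = 1 · 1 = 1
Summing: (𝟙 * μ)(790) = -1 + 1 + 1 + -1 + 1 + -1 + -1 + 1 = 0.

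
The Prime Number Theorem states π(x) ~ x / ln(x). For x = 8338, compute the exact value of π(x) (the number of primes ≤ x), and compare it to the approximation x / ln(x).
π(8338) = 1045;  x/ln(x) ≈ 923.51;  relative error ≈ 11.63%.

Directly count primes up to 8338: π(8338) = 1045. The PNT approximation gives 8338/ln(8338) ≈ 8338/9.02858 ≈ 923.51. Relative error (π(x) − x/ln(x)) / π(x) ≈ 11.63%; the approximation is known to undercount slightly (Li(x) is a better estimate).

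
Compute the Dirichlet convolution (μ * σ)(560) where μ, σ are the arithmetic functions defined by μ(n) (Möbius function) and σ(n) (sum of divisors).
(μ * σ)(560) = 560

Divisors of 560: [1, 2, 4, 5, 7, 8, 10, 14, 16, 20, 28, 35, 40, 56, 70, 80, 112, 140, 280, 560]. For each d | 560:
  d = 1: μ(1) · σ(560/1) = 1 · 1488 = 1488
  d = 2: μ(2) · σ(560/2) = -1 · 720 = -720
  d = 4: μ(4) · σ(560/4) = 0 · 336 = 0
  d = 5: μ(5) · σ(560/5) = -1 · 248 = -248
  d = 7: μ(7) · σ(560/7) = -1 · 186 = -186
  d = 8: μ(8) · σ(560/8) = 0 · 144 = 0
  d = 10: μ(10) · σ(560/10) = 1 · 120 = 120
  d = 14: μ(14) · σ(560/14) = 1 · 90 = 90
  d = 16: μ(16) · σ(560/16) = 0 · 48 = 0
  d = 20: μ(20) · σ(560/20) = 0 · 56 = 0
  d = 28: μ(28) · σ(560/28) = 0 · 42 = 0
  d = 35: μ(35) · σ(560/35) = 1 · 31 = 31
  d = 40: μ(40) · σ(560/40) = 0 · 24 = 0
  d = 56: μ(56) · σ(560/56) = 0 · 18 = 0
  d = 70: μ(70) · σ(560/70) = -1 · 15 = -15
  d = 80: μ(80) · σ(560/80) = 0 · 8 = 0
  d = 112: μ(112) · σ(560/112) = 0 · 6 = 0
  d = 140: μ(140) · σ(560/140) = 0 · 7 = 0
  d = 280: μ(280) · σ(560/280) = 0 · 3 = 0
  d = 560: μ(560) · σ(560/560) = 0 · 1 = 0
Summing: (μ * σ)(560) = 1488 + -720 + 0 + -248 + -186 + 0 + 120 + 90 + 0 + 0 + 0 + 31 + 0 + 0 + -15 + 0 + 0 + 0 + 0 + 0 = 560.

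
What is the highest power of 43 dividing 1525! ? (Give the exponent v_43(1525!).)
v_43(1525!) = 35

Legendre's formula: v_p(n!) = Σ_{k ≥ 1} ⌊n / p^k⌋. For p = 43, n = 1525, the terms are:
  ⌊1525/43^1⌋ = ⌊1525/43⌋ = 35
(the next term ⌊1525/43^2⌋ = 0, terminating the sum). Summing: v_43(1525!) = 35 = 35.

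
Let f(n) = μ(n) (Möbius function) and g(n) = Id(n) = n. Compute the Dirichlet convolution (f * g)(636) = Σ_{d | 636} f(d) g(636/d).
(μ * Id)(636) = 208

Divisors of 636: [1, 2, 3, 4, 6, 12, 53, 106, 159, 212, 318, 636]. For each d | 636:
  d = 1: μ(1) · Id(636/1) = 1 · 636 = 636
  d = 2: μ(2) · Id(636/2) = -1 · 318 = -318
  d = 3: μ(3) · Id(636/3) = -1 · 212 = -212
  d = 4: μ(4) · Id(636/4) = 0 · 159 = 0
  d = 6: μ(6) · Id(636/6) = 1 · 106 = 106
  d = 12: μ(12) · Id(636/12) = 0 · 53 = 0
  d = 53: μ(53) · Id(636/53) = -1 · 12 = -12
  d = 106: μ(106) · Id(636/106) = 1 · 6 = 6
  d = 159: μ(159) · Id(636/159) = 1 · 4 = 4
  d = 212: μ(212) · Id(636/212) = 0 · 3 = 0
  d = 318: μ(318) · Id(636/318) = -1 · 2 = -2
  d = 636: μ(636) · Id(636/636) = 0 · 1 = 0
Summing: (μ * Id)(636) = 636 + -318 + -212 + 0 + 106 + 0 + -12 + 6 + 4 + 0 + -2 + 0 = 208.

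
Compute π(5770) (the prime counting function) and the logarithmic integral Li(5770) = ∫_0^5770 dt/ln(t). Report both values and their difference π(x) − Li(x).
π(5770) = 757;  Li(5770) ≈ 773.92;  π(x) − Li(x) ≈ -16.92.

Direct count of primes ≤ 5770 gives π(5770) = 757. Numerical evaluation of the logarithmic integral gives Li(5770) ≈ 773.92. The difference π(x) − Li(x) ≈ -16.92 is typically negative for small/moderate x (Li(x) overestimates), though Littlewood's theorem shows this sign changes infinitely often.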